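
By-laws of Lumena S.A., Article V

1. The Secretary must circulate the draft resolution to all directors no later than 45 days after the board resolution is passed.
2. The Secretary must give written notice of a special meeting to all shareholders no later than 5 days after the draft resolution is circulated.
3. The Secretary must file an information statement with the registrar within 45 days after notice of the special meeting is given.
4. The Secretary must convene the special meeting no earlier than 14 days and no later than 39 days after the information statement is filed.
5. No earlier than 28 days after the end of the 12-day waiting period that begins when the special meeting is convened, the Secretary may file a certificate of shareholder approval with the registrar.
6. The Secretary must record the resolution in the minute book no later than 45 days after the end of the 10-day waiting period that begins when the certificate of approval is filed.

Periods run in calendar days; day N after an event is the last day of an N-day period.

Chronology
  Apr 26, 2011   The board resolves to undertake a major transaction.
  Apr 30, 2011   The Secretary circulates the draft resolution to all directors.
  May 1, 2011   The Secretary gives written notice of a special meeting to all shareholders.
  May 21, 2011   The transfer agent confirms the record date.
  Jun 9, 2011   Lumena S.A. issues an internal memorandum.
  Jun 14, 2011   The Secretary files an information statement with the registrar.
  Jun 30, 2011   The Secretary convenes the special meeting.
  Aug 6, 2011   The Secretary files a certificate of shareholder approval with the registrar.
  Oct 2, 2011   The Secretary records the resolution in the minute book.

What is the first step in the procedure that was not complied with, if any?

(1) due by Apr 26, 2011 + 45 days = Jun 10, 2011; done Apr 30, 2011 — timely.
(2) due by Apr 30, 2011 + 5 days = May 5, 2011; done May 1, 2011 — timely.
(3) due by May 1, 2011 + 45 days = Jun 15, 2011; done Jun 14, 2011 — timely.
(4) the permitted window runs from Jun 14, 2011 + 14 = Jun 28, 2011 to Jun 14, 2011 + 39 = Jul 23, 2011; Jun 30, 2011 falls inside that range.
(5) permitted from Jul 12, 2011 + 28 days = Aug 9, 2011 onward; done Aug 6, 2011 — 3 days too early.
The analysis stops there.

Step 5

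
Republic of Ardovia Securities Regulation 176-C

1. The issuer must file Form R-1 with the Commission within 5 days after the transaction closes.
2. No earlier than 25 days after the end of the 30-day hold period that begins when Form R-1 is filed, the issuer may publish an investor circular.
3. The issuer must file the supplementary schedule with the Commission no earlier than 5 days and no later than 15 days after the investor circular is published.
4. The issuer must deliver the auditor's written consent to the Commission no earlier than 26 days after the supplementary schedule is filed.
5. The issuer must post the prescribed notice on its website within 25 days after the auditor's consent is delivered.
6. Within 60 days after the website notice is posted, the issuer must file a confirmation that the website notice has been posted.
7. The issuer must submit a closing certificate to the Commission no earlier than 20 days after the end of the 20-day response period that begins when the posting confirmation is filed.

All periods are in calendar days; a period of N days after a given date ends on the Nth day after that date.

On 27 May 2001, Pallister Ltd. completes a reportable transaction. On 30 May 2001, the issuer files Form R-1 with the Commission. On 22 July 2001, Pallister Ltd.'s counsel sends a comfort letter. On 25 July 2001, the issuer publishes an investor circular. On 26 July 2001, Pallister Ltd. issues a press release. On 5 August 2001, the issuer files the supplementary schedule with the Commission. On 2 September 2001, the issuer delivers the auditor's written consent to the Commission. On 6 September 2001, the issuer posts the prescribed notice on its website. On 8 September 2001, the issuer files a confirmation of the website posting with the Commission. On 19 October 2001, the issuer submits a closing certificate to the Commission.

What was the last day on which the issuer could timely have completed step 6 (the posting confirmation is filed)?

Step 6 runs from 6 September 2001, when the website notice is posted. 60 days after 6 September 2001 is 5 November 2001.

5 November 2001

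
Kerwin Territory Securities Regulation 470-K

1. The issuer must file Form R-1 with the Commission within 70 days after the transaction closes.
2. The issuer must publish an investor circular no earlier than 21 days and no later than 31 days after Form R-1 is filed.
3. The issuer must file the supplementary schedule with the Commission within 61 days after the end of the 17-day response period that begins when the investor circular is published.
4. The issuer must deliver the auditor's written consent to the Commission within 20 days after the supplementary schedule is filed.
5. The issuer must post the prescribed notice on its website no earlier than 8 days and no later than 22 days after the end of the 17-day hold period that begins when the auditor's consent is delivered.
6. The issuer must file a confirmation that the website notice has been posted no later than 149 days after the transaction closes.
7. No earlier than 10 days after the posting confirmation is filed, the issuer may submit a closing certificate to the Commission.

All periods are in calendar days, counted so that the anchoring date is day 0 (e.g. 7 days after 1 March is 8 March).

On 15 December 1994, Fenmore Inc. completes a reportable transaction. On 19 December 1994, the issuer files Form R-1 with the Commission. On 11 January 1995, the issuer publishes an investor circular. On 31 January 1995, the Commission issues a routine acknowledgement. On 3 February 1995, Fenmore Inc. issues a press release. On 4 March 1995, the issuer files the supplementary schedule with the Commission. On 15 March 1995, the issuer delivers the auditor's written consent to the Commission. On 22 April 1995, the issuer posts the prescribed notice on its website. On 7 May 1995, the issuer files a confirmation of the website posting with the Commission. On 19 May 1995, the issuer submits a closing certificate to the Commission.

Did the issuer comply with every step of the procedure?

Yes

Step 1 — counting 70 days from 15 December 1994 (when the transaction closes) gives a deadline of 23 February 1995; 19 December 1994 is within that limit.
Step 2 — 21 and 31 days from 19 December 1994 (when Form R-1 is filed) are 9 January 1995 and 19 January 1995 respectively; 11 January 1995 falls inside that range.
Step 3 — counting 61 days from 28 January 1995 (end of the 17-day response period, which began when the investor circular is published on 11 January 1995) gives a deadline of 30 March 1995; done 4 March 1995 — timely.
Step 4 — counting 20 days from 4 March 1995 (when the supplementary schedule is filed) gives a deadline of 24 March 1995; completed 15 March 1995, before the deadline.
Step 5 — 8 and 22 days from 1 April 1995 (end of the 17-day hold period, which began when the auditor's consent is delivered on 15 March 1995) are 9 April 1995 and 23 April 1995 respectively; done 22 April 1995 — within the window.
Step 6 — counting 149 days from 15 December 1994 (when the transaction closes) gives a deadline of 13 May 1995; completed 7 May 1995, before the deadline.
Step 7 — must wait 10 days from 7 May 1995 (when the posting confirmation is filed), so not before 17 May 1995; done 19 May 1995, after the minimum wait.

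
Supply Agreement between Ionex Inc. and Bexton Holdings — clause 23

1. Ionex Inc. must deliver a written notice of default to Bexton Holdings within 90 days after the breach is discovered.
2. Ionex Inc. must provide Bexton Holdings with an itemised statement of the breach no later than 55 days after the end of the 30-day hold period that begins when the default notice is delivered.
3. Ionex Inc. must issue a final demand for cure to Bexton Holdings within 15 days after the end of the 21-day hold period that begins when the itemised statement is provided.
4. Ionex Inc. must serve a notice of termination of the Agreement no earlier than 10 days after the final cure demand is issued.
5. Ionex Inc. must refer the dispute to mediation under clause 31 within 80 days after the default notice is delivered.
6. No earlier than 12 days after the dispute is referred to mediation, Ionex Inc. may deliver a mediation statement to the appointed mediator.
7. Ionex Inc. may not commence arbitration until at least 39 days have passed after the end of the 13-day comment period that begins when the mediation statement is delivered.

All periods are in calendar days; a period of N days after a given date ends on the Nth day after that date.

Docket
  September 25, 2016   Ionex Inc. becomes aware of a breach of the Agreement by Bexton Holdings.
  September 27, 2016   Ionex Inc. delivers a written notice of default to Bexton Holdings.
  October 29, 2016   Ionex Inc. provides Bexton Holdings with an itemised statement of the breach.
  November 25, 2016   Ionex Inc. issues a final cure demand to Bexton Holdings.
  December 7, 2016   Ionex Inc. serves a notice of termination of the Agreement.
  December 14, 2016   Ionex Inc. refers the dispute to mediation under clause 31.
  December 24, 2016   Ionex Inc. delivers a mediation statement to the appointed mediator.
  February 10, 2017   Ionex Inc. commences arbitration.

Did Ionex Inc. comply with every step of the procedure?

No

Step 1 — counting 90 days from September 25, 2016 (when the breach is discovered) gives a deadline of December 24, 2016; September 27, 2016 is within that limit.
Step 2 — counting 55 days from October 27, 2016 (end of the 30-day hold period, which began when the default notice is delivered on September 27, 2016) gives a deadline of December 21, 2016; October 29, 2016 is within that limit.
Step 3 — counting 15 days from November 19, 2016 (end of the 21-day hold period, which began when the itemised statement is provided on October 29, 2016) gives a deadline of December 4, 2016; November 25, 2016 is within that limit.
Step 4 — must wait 10 days from November 25, 2016 (when the final cure demand is issued), so not before December 5, 2016; done December 7, 2016, after the minimum wait.
Step 5 — counting 80 days from September 27, 2016 (when the default notice is delivered) gives a deadline of December 16, 2016; done December 14, 2016 — timely.
Step 6 — must wait 12 days from December 14, 2016 (when the dispute is referred to mediation), so not before December 26, 2016; acted on December 24, 2016, 2 days prematurely.
That is the first point of non-compliance.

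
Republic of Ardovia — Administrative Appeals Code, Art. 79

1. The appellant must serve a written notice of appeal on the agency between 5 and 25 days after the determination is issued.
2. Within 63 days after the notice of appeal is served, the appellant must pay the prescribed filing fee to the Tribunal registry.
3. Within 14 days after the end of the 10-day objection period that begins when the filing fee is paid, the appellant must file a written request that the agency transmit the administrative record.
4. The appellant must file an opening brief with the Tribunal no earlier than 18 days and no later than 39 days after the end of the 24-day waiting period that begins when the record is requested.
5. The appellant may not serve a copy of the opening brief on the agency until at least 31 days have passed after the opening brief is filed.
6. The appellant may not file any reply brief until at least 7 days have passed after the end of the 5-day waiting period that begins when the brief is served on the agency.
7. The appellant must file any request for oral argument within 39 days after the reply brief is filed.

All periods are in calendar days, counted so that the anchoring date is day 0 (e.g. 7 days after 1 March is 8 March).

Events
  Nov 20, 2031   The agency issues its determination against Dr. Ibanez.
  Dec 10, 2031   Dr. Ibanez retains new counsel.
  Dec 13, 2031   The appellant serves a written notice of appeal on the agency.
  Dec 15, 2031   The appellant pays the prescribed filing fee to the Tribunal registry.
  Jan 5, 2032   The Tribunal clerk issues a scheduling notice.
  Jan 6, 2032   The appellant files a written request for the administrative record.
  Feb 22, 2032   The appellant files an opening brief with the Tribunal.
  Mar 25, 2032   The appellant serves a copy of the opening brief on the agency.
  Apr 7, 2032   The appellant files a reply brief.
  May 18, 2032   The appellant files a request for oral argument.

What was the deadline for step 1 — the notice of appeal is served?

Dec 15, 2031

Step 1 runs from Nov 20, 2031, when the determination is issued. The window is 5–25 days after Nov 20, 2031; it closes on Dec 15, 2031.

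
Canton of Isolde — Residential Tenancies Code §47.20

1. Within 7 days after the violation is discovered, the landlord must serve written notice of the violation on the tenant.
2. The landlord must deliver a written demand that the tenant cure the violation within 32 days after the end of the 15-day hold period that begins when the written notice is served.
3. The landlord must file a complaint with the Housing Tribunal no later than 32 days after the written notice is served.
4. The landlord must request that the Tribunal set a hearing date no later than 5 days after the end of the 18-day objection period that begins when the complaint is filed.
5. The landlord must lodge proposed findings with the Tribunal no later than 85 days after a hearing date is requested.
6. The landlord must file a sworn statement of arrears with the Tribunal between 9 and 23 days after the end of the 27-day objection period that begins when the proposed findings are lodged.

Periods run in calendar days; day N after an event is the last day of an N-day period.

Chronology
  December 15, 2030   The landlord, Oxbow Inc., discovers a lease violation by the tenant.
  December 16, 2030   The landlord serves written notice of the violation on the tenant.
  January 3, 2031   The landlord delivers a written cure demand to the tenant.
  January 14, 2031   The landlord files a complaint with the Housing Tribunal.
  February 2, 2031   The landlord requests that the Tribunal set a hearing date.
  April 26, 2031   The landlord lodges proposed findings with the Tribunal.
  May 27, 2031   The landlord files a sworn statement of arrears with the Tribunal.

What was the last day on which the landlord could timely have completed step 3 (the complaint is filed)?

January 17, 2031

Step 3 runs from December 16, 2030, when the written notice is served. 32 days after December 16, 2030 is January 17, 2031.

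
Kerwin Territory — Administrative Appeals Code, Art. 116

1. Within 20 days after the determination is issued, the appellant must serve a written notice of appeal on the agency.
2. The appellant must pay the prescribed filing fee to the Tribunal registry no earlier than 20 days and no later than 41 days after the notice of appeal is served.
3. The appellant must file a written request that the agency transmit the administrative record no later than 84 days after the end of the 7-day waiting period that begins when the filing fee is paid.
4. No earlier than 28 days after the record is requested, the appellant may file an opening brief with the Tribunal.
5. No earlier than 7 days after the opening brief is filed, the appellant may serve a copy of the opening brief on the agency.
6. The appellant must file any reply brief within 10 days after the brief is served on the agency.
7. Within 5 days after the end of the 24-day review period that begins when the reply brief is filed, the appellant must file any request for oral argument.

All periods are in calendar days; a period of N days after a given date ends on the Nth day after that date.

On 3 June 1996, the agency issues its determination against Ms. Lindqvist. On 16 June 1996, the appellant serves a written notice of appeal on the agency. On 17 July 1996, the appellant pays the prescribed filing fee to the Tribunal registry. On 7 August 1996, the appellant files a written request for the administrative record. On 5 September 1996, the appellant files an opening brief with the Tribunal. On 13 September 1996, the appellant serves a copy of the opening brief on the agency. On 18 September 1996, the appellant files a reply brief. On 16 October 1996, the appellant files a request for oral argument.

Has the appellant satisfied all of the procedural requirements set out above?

Step 1: 20 days after 3 June 1996 (when the determination is issued) is 23 June 1996; done 16 June 1996 — timely.
Step 2: the window is 20–41 days after 16 June 1996 (when the notice of appeal is served), so 6 July 1996 through 27 July 1996; 17 July 1996 falls inside that range.
Step 3: 84 days after 24 July 1996 (end of the 7-day waiting period, which began when the filing fee is paid on 17 July 1996) is 16 October 1996; 7 August 1996 is within that limit.
Step 4: the earliest permitted date is 28 days after 7 August 1996 (when the record is requested), i.e. 4 September 1996; 5 September 1996 is on or after that date.
Step 5: the earliest permitted date is 7 days after 5 September 1996 (when the opening brief is filed), i.e. 12 September 1996; done 13 September 1996, after the minimum wait.
Step 6: 10 days after 13 September 1996 (when the brief is served on the agency) is 23 September 1996; done 18 September 1996 — timely.
Step 7: 5 days after 12 October 1996 (end of the 24-day review period, which began when the reply brief is filed on 18 September 1996) is 17 October 1996; 16 October 1996 is within that limit.

Yes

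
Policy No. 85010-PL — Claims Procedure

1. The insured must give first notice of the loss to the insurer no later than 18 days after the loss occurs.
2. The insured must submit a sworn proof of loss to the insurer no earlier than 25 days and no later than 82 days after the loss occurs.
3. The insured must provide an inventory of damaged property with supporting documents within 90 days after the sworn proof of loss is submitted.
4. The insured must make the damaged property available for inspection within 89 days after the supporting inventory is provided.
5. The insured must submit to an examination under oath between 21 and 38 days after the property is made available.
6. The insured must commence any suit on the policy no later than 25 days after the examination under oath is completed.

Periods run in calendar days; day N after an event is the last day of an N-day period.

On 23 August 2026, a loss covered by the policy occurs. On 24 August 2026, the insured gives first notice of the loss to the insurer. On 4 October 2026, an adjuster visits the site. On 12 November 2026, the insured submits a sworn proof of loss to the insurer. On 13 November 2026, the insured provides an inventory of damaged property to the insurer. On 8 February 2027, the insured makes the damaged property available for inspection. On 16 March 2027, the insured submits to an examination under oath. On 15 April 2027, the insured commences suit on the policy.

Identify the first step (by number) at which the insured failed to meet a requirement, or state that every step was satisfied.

Step 1 — counting 18 days from 23 August 2026 (when the loss occurs) gives a deadline of 10 September 2026; 24 August 2026 is within that limit.
Step 2 — 25 and 82 days from 23 August 2026 (when the loss occurs) are 17 September 2026 and 13 November 2026 respectively; 12 November 2026 falls inside that range.
Step 3 — counting 90 days from 12 November 2026 (when the sworn proof of loss is submitted) gives a deadline of 10 February 2027; done 13 November 2026 — timely.
Step 4 — counting 89 days from 13 November 2026 (when the supporting inventory is provided) gives a deadline of 10 February 2027; done 8 February 2027 — timely.
Step 5 — 21 and 38 days from 8 February 2027 (when the property is made available) are 1 March 2027 and 18 March 2027 respectively; done 16 March 2027, which is between those dates.
Step 6 — counting 25 days from 16 March 2027 (when the examination under oath is completed) gives a deadline of 10 April 2027; 15 April 2027 misses that deadline by 5 days.

Step 6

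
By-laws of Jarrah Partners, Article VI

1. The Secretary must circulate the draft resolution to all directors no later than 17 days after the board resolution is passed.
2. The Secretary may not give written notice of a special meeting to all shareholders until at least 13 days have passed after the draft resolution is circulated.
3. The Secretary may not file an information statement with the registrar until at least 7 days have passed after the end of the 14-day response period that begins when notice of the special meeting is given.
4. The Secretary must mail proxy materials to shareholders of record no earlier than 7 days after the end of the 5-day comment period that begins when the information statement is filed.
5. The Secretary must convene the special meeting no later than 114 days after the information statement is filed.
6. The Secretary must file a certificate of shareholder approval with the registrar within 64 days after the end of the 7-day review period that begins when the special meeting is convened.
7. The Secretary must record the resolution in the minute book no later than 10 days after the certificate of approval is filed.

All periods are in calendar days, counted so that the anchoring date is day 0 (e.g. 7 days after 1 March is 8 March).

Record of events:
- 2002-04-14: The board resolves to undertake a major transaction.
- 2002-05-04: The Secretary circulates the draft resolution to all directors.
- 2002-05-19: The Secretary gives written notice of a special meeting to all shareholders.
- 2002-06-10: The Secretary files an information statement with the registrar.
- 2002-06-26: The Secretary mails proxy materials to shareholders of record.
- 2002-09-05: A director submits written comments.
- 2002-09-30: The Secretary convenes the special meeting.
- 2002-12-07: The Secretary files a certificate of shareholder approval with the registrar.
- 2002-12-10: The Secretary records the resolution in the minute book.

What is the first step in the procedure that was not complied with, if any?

Step 1

Step 1: 17 days after 2002-04-14 (when the board resolution is passed) is 2002-05-01; 2002-05-04 misses that deadline by 3 days.
That is the first point of non-compliance.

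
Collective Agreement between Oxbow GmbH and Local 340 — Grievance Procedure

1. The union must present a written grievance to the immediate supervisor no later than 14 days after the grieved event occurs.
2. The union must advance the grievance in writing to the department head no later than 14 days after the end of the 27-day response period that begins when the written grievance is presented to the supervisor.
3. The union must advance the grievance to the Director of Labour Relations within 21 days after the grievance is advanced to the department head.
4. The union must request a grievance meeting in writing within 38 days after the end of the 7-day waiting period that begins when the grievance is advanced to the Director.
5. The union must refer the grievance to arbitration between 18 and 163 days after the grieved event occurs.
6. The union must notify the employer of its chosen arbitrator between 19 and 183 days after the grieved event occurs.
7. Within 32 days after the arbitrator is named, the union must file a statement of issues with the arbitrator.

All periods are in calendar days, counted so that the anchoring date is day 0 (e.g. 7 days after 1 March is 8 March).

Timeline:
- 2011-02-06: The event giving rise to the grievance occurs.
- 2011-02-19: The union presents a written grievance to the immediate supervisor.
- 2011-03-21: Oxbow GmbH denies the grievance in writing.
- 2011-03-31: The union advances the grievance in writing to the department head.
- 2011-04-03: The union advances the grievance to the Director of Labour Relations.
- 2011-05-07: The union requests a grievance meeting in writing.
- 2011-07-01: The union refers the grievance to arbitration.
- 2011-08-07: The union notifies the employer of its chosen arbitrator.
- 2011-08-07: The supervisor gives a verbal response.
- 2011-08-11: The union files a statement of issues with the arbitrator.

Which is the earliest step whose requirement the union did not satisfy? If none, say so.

None — every step was satisfied

(1) due by 2011-02-06 + 14 days = 2011-02-20; done 2011-02-19 — timely.
(2) due by 2011-03-18 + 14 days = 2011-04-01; completed 2011-03-31, before the deadline.
(3) due by 2011-03-31 + 21 days = 2011-04-21; 2011-04-03 is within that limit.
(4) due by 2011-04-10 + 38 days = 2011-05-18; done 2011-05-07 — timely.
(5) the permitted window runs from 2011-02-06 + 18 = 2011-02-24 to 2011-02-06 + 163 = 2011-07-19; done 2011-07-01, which is between those dates.
(6) the permitted window runs from 2011-02-06 + 19 = 2011-02-25 to 2011-02-06 + 183 = 2011-08-08; done 2011-08-07 — within the window.
(7) due by 2011-08-07 + 32 days = 2011-09-08; completed 2011-08-11, before the deadline.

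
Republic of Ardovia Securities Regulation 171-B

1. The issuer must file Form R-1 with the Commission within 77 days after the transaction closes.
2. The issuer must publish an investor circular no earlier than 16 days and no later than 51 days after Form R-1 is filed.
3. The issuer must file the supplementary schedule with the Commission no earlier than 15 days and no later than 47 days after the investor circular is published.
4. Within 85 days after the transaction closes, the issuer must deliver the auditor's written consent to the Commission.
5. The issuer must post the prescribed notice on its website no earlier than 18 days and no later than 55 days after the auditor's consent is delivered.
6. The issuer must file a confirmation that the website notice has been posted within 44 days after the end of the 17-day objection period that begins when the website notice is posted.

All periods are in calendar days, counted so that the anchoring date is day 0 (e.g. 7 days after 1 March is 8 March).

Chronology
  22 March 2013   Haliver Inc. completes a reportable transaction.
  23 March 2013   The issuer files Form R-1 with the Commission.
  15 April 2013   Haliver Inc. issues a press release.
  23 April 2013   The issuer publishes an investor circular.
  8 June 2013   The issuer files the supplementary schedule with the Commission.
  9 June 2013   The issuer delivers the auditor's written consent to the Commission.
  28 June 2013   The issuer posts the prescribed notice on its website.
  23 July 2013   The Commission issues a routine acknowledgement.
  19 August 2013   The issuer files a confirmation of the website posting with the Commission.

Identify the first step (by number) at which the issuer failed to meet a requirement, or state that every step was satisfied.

Step 1: 77 days after 22 March 2013 (when the transaction closes) is 7 June 2013; 23 March 2013 is within that limit.
Step 2: the window is 16–51 days after 23 March 2013 (when Form R-1 is filed), so 8 April 2013 through 13 May 2013; 23 April 2013 falls inside that range.
Step 3: the window is 15–47 days after 23 April 2013 (when the investor circular is published), so 8 May 2013 through 9 June 2013; done 8 June 2013, which is between those dates.
Step 4: 85 days after 22 March 2013 (when the transaction closes) is 15 June 2013; done 9 June 2013 — timely.
Step 5: the window is 18–55 days after 9 June 2013 (when the auditor's consent is delivered), so 27 June 2013 through 3 August 2013; done 28 June 2013 — within the window.
Step 6: 44 days after 15 July 2013 (end of the 17-day objection period, which began when the website notice is posted on 28 June 2013) is 28 August 2013; 19 August 2013 is within that limit.

None — every step was satisfied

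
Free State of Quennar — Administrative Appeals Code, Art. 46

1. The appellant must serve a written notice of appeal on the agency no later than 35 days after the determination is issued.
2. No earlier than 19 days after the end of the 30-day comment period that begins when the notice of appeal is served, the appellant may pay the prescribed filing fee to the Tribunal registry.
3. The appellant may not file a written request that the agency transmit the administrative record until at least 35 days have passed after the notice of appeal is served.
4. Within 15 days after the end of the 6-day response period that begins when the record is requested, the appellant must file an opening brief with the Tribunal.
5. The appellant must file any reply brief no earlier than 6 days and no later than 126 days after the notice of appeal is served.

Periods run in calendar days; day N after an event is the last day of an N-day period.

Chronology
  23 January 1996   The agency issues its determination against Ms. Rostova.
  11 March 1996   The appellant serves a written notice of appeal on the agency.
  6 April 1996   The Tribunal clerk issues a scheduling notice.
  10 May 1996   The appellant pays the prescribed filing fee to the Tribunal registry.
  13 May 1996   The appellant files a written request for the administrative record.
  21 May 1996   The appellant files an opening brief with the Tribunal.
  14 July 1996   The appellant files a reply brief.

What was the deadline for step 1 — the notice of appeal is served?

27 February 1996

Step 1 runs from 23 January 1996, when the determination is issued. 35 days after 23 January 1996 is 27 February 1996.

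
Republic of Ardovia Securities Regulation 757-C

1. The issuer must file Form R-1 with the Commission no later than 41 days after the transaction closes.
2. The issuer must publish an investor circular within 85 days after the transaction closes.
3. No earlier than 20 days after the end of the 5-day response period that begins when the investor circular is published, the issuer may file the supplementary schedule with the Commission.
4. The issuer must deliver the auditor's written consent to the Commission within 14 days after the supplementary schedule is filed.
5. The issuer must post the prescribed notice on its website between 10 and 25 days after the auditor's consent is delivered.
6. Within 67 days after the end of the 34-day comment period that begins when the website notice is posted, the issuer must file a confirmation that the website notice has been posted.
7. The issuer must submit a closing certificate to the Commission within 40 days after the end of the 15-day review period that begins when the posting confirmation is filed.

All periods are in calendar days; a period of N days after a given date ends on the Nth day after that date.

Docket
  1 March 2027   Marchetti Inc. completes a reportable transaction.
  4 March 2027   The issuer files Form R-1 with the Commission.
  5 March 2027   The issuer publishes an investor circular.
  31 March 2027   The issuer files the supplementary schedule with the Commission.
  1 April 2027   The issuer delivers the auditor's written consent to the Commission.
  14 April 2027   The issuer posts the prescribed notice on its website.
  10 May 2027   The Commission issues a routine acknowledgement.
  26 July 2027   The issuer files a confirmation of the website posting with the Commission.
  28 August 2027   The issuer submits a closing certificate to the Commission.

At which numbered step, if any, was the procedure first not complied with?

Step 1 — counting 41 days from 1 March 2027 (when the transaction closes) gives a deadline of 11 April 2027; 4 March 2027 is within that limit.
Step 2 — counting 85 days from 1 March 2027 (when the transaction closes) gives a deadline of 25 May 2027; completed 5 March 2027, before the deadline.
Step 3 — must wait 20 days from 10 March 2027 (end of the 5-day response period, which began when the investor circular is published on 5 March 2027), so not before 30 March 2027; done 31 March 2027 — permitted.
Step 4 — counting 14 days from 31 March 2027 (when the supplementary schedule is filed) gives a deadline of 14 April 2027; completed 1 April 2027, before the deadline.
Step 5 — 10 and 25 days from 1 April 2027 (when the auditor's consent is delivered) are 11 April 2027 and 26 April 2027 respectively; done 14 April 2027 — within the window.
Step 6 — counting 67 days from 18 May 2027 (end of the 34-day comment period, which began when the website notice is posted on 14 April 2027) gives a deadline of 24 July 2027; done 26 July 2027 — 2 days late.
The procedure was therefore not followed at step 6.

Step 6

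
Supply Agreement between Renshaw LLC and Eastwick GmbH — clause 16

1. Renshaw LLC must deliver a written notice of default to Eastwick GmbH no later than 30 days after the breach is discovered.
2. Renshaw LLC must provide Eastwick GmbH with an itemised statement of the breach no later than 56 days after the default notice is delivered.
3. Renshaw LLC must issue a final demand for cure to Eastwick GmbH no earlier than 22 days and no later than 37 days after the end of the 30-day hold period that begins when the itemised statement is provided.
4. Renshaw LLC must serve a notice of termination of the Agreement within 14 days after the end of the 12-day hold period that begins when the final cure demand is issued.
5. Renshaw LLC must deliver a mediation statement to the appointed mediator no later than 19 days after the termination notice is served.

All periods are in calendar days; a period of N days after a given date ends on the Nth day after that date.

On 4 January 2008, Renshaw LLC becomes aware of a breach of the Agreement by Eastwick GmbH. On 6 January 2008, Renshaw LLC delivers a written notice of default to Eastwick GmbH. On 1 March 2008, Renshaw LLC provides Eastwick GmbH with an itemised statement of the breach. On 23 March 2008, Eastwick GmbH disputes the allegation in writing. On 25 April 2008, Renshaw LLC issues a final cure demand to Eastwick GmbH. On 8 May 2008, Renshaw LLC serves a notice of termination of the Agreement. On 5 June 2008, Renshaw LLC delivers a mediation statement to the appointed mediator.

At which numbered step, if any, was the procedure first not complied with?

Step 5

(1) due by 4 January 2008 + 30 days = 3 February 2008; 6 January 2008 is within that limit.
(2) due by 6 January 2008 + 56 days = 2 March 2008; 1 March 2008 is within that limit.
(3) the permitted window runs from 31 March 2008 + 22 = 22 April 2008 to 31 March 2008 + 37 = 7 May 2008; done 25 April 2008 — within the window.
(4) due by 7 May 2008 + 14 days = 21 May 2008; completed 8 May 2008, before the deadline.
(5) due by 8 May 2008 + 19 days = 27 May 2008; done 5 June 2008 — 9 days late.
That is the first point of non-compliance.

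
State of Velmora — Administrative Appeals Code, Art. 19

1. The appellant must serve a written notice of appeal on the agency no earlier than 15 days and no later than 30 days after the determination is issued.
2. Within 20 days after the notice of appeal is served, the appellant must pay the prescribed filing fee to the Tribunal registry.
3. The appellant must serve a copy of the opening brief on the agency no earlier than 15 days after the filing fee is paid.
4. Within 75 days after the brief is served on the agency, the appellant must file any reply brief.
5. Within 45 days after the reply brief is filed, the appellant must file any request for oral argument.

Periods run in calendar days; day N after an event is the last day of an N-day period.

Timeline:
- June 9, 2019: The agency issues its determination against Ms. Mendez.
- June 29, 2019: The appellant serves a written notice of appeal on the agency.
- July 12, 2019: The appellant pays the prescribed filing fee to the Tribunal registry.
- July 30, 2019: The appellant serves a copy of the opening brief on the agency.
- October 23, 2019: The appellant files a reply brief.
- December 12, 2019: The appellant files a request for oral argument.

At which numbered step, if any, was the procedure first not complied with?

Step 4

Step 1: the window is 15–30 days after June 9, 2019 (when the determination is issued), so June 24, 2019 through July 9, 2019; done June 29, 2019, which is between those dates.
Step 2: 20 days after June 29, 2019 (when the notice of appeal is served) is July 19, 2019; July 12, 2019 is within that limit.
Step 3: the earliest permitted date is 15 days after July 12, 2019 (when the filing fee is paid), i.e. July 27, 2019; July 30, 2019 is on or after that date.
Step 4: 75 days after July 30, 2019 (when the brief is served on the agency) is October 13, 2019; done October 23, 2019 — 10 days late.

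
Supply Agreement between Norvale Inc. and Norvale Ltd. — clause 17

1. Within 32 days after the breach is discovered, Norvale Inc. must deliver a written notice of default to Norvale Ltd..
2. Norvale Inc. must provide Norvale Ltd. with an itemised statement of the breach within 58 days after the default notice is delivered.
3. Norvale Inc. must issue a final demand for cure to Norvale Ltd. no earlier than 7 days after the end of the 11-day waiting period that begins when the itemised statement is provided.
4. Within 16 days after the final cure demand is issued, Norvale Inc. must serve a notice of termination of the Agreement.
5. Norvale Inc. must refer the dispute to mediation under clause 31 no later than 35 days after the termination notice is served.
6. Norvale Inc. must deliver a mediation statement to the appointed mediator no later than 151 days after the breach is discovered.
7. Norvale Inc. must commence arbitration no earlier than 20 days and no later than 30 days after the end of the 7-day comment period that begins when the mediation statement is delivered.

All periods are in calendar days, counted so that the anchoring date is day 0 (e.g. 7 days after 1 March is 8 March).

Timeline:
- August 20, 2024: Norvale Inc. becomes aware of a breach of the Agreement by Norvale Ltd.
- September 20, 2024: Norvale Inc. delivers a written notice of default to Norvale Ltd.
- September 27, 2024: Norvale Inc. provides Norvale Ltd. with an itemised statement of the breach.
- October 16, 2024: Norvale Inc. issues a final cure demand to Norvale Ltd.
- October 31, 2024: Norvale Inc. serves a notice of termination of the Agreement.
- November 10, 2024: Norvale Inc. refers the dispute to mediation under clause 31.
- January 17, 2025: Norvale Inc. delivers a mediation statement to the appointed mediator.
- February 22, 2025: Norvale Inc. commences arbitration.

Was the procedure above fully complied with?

Step 1: 32 days after August 20, 2024 (when the breach is discovered) is September 21, 2024; completed September 20, 2024, before the deadline.
Step 2: 58 days after September 20, 2024 (when the default notice is delivered) is November 17, 2024; completed September 27, 2024, before the deadline.
Step 3: the earliest permitted date is 7 days after October 8, 2024 (end of the 11-day waiting period, which began when the itemised statement is provided on September 27, 2024), i.e. October 15, 2024; done October 16, 2024, after the minimum wait.
Step 4: 16 days after October 16, 2024 (when the final cure demand is issued) is November 1, 2024; done October 31, 2024 — timely.
Step 5: 35 days after October 31, 2024 (when the termination notice is served) is December 5, 2024; completed November 10, 2024, before the deadline.
Step 6: 151 days after August 20, 2024 (when the breach is discovered) is January 18, 2025; January 17, 2025 is within that limit.
Step 7: the window is 20–30 days after January 24, 2025 (end of the 7-day comment period, which began when the mediation statement is delivered on January 17, 2025), so February 13, 2025 through February 23, 2025; done February 22, 2025, which is between those dates.

Yes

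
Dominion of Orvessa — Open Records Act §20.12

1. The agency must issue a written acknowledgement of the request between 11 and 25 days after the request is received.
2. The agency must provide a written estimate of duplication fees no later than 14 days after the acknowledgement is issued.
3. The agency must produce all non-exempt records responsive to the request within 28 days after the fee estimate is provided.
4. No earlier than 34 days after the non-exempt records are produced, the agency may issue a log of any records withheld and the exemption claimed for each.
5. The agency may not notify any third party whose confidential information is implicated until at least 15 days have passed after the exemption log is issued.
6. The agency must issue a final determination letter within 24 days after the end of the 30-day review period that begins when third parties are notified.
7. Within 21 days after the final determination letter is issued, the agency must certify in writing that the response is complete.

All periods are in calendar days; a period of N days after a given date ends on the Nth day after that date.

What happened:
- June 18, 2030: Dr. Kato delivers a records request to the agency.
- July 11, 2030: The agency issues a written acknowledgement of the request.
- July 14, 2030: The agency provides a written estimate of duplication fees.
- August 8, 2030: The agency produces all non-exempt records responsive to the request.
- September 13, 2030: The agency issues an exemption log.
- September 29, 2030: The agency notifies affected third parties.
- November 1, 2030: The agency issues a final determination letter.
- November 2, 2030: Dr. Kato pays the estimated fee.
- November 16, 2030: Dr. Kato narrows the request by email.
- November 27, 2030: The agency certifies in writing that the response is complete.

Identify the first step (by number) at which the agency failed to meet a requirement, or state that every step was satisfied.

Step 1: the window is 11–25 days after June 18, 2030 (when the request is received), so June 29, 2030 through July 13, 2030; done July 11, 2030 — within the window.
Step 2: 14 days after July 11, 2030 (when the acknowledgement is issued) is July 25, 2030; completed July 14, 2030, before the deadline.
Step 3: 28 days after July 14, 2030 (when the fee estimate is provided) is August 11, 2030; August 8, 2030 is within that limit.
Step 4: the earliest permitted date is 34 days after August 8, 2030 (when the non-exempt records are produced), i.e. September 11, 2030; September 13, 2030 is on or after that date.
Step 5: the earliest permitted date is 15 days after September 13, 2030 (when the exemption log is issued), i.e. September 28, 2030; done September 29, 2030, after the minimum wait.
Step 6: 24 days after October 29, 2030 (end of the 30-day review period, which began when third parties are notified on September 29, 2030) is November 22, 2030; November 1, 2030 is within that limit.
Step 7: 21 days after November 1, 2030 (when the final determination letter is issued) is November 22, 2030; not done until November 27, 2030, 5 days after the deadline.
That is the first point of non-compliance.

Step 7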